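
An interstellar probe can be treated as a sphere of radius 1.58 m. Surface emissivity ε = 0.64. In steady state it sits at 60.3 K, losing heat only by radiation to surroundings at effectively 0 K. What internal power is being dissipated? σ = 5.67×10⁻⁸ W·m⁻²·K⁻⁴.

Steady state: P = εσA T⁴.
A = 4πr² = 31.37 m²; T⁴ = (60.3)⁴ = 1.322×10⁷ K⁴.
P = 0.64 × 5.67×10⁻⁸ × 31.37 × 1.322×10⁷.

P ≈ 15.1 W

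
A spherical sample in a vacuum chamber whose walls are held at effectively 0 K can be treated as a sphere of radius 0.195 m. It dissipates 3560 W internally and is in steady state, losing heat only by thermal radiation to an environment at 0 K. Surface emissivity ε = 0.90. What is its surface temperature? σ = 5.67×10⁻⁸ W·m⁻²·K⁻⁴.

T ≈ 618 K

Steady state: internal power = radiated power, P = εσA T⁴.
Radiating area A = 4πr² = 0.4778 m².
T⁴ = P/(εσA) = 3560/(0.90·5.67×10⁻⁸·0.4778) = 1.460×10¹¹ K⁴.
T = (1.460×10¹¹)^(1/4).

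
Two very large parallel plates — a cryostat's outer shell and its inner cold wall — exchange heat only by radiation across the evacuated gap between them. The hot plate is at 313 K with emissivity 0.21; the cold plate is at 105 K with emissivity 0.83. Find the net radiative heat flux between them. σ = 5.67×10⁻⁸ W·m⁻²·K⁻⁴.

q ≈ 108 W/m²

For two infinite grey parallel plates, q = σ(T₁⁴ − T₂⁴)/(1/ε₁ + 1/ε₂ − 1).
T₁⁴ − T₂⁴ = 9.598×10⁹ − 1.216×10⁸ = 9.476×10⁹ K⁴.
1/ε₁ + 1/ε₂ − 1 = 4.762 + 1.205 − 1 = 4.967.
q = 5.67×10⁻⁸ × 9.476×10⁹ / 4.967.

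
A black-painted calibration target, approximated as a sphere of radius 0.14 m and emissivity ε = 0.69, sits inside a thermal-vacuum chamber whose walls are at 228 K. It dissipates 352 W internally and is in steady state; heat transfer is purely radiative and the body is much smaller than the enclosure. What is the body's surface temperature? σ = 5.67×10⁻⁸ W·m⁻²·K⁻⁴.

T ≈ 445 K

For a small grey body in a large enclosure, net radiated power = εσA(T⁴ − T_w⁴).
Steady state: P = εσA(T⁴ − T_w⁴) with A = 4πr² = 0.2463 m².
T⁴ = P/(εσA) + T_w⁴ = 352/(0.69·5.67×10⁻⁸·0.2463) + (228)⁴
    = 3.653×10¹⁰ + 2.702×10⁹ = 3.923×10¹⁰ K⁴.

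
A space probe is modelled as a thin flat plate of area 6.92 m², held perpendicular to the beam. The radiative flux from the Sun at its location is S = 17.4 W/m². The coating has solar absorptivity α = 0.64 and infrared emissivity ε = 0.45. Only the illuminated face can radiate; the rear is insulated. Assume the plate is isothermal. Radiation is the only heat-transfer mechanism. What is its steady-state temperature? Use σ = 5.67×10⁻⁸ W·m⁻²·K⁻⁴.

T ≈ 145 K

At equilibrium, absorbed power = emitted power.
Absorbing cross-section = A = 6.920 m²; emitting surface = A = 6.920 m² (ratio 1).
αS·A_cross = εσ·A_surf·T⁴  ⇒  T⁴ = αS/(ε·1σ).
T⁴ = 0.640·17.4/(0.45·1·5.67×10⁻⁸) = 4.364×10⁸ K⁴.
T = (4.364×10⁸)^(1/4).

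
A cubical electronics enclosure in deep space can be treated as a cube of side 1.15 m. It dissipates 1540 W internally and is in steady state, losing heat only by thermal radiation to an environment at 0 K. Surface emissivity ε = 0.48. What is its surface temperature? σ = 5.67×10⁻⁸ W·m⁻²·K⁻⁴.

Steady state: internal power = radiated power, P = εσA T⁴.
Radiating area A = 6L² = 7.935 m².
T⁴ = P/(εσA) = 1540/(0.48·5.67×10⁻⁸·7.935) = 7.131×10⁹ K⁴.
T = (7.131×10⁹)^(1/4).

T ≈ 291 K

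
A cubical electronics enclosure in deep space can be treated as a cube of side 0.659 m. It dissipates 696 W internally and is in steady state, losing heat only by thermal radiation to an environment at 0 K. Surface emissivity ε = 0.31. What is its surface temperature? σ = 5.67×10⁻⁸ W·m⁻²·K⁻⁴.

Steady state: internal power = radiated power, P = εσA T⁴.
Radiating area A = 6L² = 2.606 m².
T⁴ = P/(εσA) = 696/(0.31·5.67×10⁻⁸·2.606) = 1.520×10¹⁰ K⁴.
T = (1.520×10¹⁰)^(1/4).

T ≈ 351 K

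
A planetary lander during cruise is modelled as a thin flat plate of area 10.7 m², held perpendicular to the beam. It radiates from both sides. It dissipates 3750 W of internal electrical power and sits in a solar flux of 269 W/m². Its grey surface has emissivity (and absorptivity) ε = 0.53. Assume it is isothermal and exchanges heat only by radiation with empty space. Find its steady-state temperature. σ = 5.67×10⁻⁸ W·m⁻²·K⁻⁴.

At steady state, absorbed solar power + internal power = radiated power.
Absorbed: α·S·A_cross = 0.53·269·10.70 = 1525 W (cross-section A).
Total input = 1525 + 3750 = 5275 W.
Radiated: εσ·A_surf·T⁴ with A_surf = 2A = 21.40 m².
T⁴ = 5275/(0.53·5.67×10⁻⁸·21.40) = 8.203×10⁹ K⁴.

T ≈ 301 K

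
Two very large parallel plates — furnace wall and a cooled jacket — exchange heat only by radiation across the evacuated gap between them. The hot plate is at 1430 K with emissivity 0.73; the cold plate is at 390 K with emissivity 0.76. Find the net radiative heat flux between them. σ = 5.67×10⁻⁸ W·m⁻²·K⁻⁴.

q ≈ 1.40×10⁵ W/m²

For two infinite grey parallel plates, q = σ(T₁⁴ − T₂⁴)/(1/ε₁ + 1/ε₂ − 1).
T₁⁴ − T₂⁴ = 4.182×10¹² − 2.313×10¹⁰ = 4.158×10¹² K⁴.
1/ε₁ + 1/ε₂ − 1 = 1.370 + 1.316 − 1 = 1.686.
q = 5.67×10⁻⁸ × 4.158×10¹² / 1.686.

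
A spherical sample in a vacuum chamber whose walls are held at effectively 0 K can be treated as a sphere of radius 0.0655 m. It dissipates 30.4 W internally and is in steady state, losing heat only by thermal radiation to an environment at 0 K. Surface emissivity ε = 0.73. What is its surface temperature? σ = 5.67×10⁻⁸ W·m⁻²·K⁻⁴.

T ≈ 342 K

Steady state: internal power = radiated power, P = εσA T⁴.
Radiating area A = 4πr² = 0.05391 m².
T⁴ = P/(εσA) = 30.4/(0.73·5.67×10⁻⁸·0.05391) = 1.362×10¹⁰ K⁴.
T = (1.362×10¹⁰)^(1/4).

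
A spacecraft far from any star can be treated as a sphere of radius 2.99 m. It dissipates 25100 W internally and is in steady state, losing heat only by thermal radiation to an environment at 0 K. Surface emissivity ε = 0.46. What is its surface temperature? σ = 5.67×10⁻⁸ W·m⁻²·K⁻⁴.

T ≈ 304 K

Steady state: internal power = radiated power, P = εσA T⁴.
Radiating area A = 4πr² = 112.3 m².
T⁴ = P/(εσA) = 25100/(0.46·5.67×10⁻⁸·112.3) = 8.566×10⁹ K⁴.
T = (8.566×10⁹)^(1/4).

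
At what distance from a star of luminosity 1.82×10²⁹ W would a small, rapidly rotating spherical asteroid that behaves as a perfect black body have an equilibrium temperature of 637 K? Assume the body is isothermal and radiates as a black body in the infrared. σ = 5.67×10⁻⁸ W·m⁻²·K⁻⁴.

d ≈ 6.23×10¹¹ m

For an isothermal black-emitting sphere, (1−a)S·πr² = σ·4πr²·T⁴ ⇒ S = 4σT⁴/(1−a).
S = 4·5.67×10⁻⁸·(637)⁴/1.00 = 37340 W/m².
Flux falls as S = L/(4πd²), so d = √(L/(4πS)) = √(1.82×10²⁹/(4π·37340)).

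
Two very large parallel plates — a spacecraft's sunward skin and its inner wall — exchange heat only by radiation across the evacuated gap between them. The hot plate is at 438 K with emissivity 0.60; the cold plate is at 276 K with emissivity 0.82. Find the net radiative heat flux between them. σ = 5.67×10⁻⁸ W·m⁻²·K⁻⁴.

For two infinite grey parallel plates, q = σ(T₁⁴ − T₂⁴)/(1/ε₁ + 1/ε₂ − 1).
T₁⁴ − T₂⁴ = 3.680×10¹⁰ − 5.803×10⁹ = 3.100×10¹⁰ K⁴.
1/ε₁ + 1/ε₂ − 1 = 1.667 + 1.220 − 1 = 1.886.
q = 5.67×10⁻⁸ × 3.100×10¹⁰ / 1.886.

q ≈ 932 W/m²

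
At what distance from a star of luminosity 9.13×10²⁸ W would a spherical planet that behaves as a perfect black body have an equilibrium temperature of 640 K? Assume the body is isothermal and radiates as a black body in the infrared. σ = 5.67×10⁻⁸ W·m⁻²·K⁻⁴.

For an isothermal black-emitting sphere, (1−a)S·πr² = σ·4πr²·T⁴ ⇒ S = 4σT⁴/(1−a).
S = 4·5.67×10⁻⁸·(640)⁴/1.00 = 38050 W/m².
Flux falls as S = L/(4πd²), so d = √(L/(4πS)) = √(9.13×10²⁸/(4π·38050)).

d ≈ 4.37×10¹¹ m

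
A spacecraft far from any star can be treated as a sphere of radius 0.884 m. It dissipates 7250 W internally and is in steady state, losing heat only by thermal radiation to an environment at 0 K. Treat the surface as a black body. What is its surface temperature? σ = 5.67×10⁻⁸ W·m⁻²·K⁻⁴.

T ≈ 338 K

Steady state: internal power = radiated power, P = εσA T⁴.
Radiating area A = 4πr² = 9.820 m².
T⁴ = P/(εσA) = 7250/(1.0·5.67×10⁻⁸·9.820) = 1.302×10¹⁰ K⁴.
T = (1.302×10¹⁰)^(1/4).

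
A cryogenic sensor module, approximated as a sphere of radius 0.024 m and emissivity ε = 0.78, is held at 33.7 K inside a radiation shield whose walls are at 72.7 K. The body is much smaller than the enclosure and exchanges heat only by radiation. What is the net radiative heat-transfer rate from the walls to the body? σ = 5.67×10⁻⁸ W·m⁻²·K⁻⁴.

For a small grey body in a large enclosure: P_net = εσA(T_body⁴ − T_wall⁴).
A = 4πr² = 0.007238 m²; T_body⁴ − T_wall⁴ = 1.290×10⁶ − 2.793×10⁷ = -2.664×10⁷ K⁴.
|P_net| = 0.78·5.67×10⁻⁸·0.007238·2.664×10⁷.

P_net ≈ 0.00853 W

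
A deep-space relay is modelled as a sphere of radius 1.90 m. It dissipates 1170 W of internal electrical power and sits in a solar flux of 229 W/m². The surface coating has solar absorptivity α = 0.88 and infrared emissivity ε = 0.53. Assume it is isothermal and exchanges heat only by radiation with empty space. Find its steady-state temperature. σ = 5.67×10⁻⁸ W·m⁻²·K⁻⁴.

T ≈ 224 K

At steady state, absorbed solar power + internal power = radiated power.
Absorbed: α·S·A_cross = 0.88·229·11.34 = 2285 W (cross-section πr²).
Total input = 2285 + 1170 = 3455 W.
Radiated: εσ·A_surf·T⁴ with A_surf = 4πr² = 45.36 m².
T⁴ = 3455/(0.53·5.67×10⁻⁸·45.36) = 2.535×10⁹ K⁴.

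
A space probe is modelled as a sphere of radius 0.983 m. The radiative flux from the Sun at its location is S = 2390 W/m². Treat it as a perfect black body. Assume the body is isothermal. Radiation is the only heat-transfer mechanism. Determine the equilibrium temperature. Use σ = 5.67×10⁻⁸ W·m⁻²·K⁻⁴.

At equilibrium, absorbed power = emitted power.
Absorbing cross-section = πr² = 3.036 m²; emitting surface = 4πr² = 12.14 m² (ratio 4).
S·A_cross = εσ·A_surf·T⁴  ⇒  T⁴ = S/(4σ).
T⁴ = 1.00·2390/(4·5.67×10⁻⁸) = 1.054×10¹⁰ K⁴.
T = (1.054×10¹⁰)^(1/4).

T ≈ 320 K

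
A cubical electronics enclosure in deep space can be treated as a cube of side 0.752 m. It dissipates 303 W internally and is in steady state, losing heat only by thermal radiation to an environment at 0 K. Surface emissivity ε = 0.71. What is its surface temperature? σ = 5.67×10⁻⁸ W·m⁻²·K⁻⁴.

Steady state: internal power = radiated power, P = εσA T⁴.
Radiating area A = 6L² = 3.393 m².
T⁴ = P/(εσA) = 303/(0.71·5.67×10⁻⁸·3.393) = 2.218×10⁹ K⁴.
T = (2.218×10⁹)^(1/4).

T ≈ 217 K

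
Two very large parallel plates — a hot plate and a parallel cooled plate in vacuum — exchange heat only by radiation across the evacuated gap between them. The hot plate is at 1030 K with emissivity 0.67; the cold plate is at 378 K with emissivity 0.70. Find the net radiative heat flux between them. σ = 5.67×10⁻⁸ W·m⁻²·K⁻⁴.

For two infinite grey parallel plates, q = σ(T₁⁴ − T₂⁴)/(1/ε₁ + 1/ε₂ − 1).
T₁⁴ − T₂⁴ = 1.126×10¹² − 2.042×10¹⁰ = 1.105×10¹² K⁴.
1/ε₁ + 1/ε₂ − 1 = 1.493 + 1.429 − 1 = 1.921.
q = 5.67×10⁻⁸ × 1.105×10¹² / 1.921.

q ≈ 32600 W/m²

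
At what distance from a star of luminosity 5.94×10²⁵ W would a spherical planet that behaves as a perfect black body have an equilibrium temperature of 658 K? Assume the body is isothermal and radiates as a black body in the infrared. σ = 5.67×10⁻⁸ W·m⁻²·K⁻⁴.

d ≈ 1.05×10¹⁰ m

For an isothermal black-emitting sphere, (1−a)S·πr² = σ·4πr²·T⁴ ⇒ S = 4σT⁴/(1−a).
S = 4·5.67×10⁻⁸·(658)⁴/1.00 = 42520 W/m².
Flux falls as S = L/(4πd²), so d = √(L/(4πS)) = √(5.94×10²⁵/(4π·42520)).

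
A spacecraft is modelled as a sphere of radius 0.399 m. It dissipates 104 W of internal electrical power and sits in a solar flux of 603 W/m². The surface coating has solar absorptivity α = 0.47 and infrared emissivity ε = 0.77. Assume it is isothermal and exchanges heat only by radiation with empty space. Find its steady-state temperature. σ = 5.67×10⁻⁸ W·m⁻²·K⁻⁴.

T ≈ 230 K

At steady state, absorbed solar power + internal power = radiated power.
Absorbed: α·S·A_cross = 0.47·603·0.5001 = 141.7 W (cross-section πr²).
Total input = 141.7 + 104 = 245.7 W.
Radiated: εσ·A_surf·T⁴ with A_surf = 4πr² = 2.001 m².
T⁴ = 245.7/(0.77·5.67×10⁻⁸·2.001) = 2.814×10⁹ K⁴.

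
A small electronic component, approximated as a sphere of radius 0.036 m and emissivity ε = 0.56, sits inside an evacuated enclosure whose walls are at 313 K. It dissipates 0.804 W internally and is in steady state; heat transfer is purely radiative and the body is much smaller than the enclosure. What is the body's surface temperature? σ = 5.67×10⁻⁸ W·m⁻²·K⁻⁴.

For a small grey body in a large enclosure, net radiated power = εσA(T⁴ − T_w⁴).
Steady state: P = εσA(T⁴ − T_w⁴) with A = 4πr² = 0.01629 m².
T⁴ = P/(εσA) + T_w⁴ = 0.804/(0.56·5.67×10⁻⁸·0.01629) + (313)⁴
    = 1.555×10⁹ + 9.598×10⁹ = 1.115×10¹⁰ K⁴.

T ≈ 325 K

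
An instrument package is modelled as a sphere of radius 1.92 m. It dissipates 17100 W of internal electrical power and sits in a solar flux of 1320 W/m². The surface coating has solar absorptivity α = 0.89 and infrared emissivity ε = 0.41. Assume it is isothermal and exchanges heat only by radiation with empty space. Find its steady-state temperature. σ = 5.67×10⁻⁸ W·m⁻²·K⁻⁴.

At steady state, absorbed solar power + internal power = radiated power.
Absorbed: α·S·A_cross = 0.89·1320·11.58 = 13610 W (cross-section πr²).
Total input = 13610 + 17100 = 30710 W.
Radiated: εσ·A_surf·T⁴ with A_surf = 4πr² = 46.32 m².
T⁴ = 30710/(0.41·5.67×10⁻⁸·46.32) = 2.851×10¹⁰ K⁴.

T ≈ 411 K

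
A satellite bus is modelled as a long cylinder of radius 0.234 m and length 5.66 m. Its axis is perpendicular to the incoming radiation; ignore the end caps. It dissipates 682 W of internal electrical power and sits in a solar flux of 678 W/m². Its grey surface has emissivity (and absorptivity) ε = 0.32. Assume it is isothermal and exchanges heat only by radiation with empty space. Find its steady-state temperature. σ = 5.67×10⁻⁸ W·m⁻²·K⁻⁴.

T ≈ 302 K

At steady state, absorbed solar power + internal power = radiated power.
Absorbed: α·S·A_cross = 0.32·678·2.649 = 574.7 W (cross-section 2rL).
Total input = 574.7 + 682 = 1257 W.
Radiated: εσ·A_surf·T⁴ with A_surf = 2πrL = 8.322 m².
T⁴ = 1257/(0.32·5.67×10⁻⁸·8.322) = 8.323×10⁹ K⁴.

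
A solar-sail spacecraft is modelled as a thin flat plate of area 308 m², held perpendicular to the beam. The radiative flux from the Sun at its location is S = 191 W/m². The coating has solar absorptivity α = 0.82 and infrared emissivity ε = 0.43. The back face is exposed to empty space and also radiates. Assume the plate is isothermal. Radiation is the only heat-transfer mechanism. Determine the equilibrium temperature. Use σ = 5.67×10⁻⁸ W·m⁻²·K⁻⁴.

At equilibrium, absorbed power = emitted power.
Absorbing cross-section = A = 308.0 m²; emitting surface = 2A = 616.0 m² (ratio 2).
αS·A_cross = εσ·A_surf·T⁴  ⇒  T⁴ = αS/(ε·2σ).
T⁴ = 0.820·191/(0.43·2·5.67×10⁻⁸) = 3.212×10⁹ K⁴.
T = (3.212×10⁹)^(1/4).

T ≈ 238 K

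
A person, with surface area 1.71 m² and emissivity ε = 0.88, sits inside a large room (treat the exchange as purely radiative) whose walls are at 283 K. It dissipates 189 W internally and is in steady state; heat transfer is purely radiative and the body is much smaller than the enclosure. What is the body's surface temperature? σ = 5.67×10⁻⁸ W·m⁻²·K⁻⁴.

For a small grey body in a large enclosure, net radiated power = εσA(T⁴ − T_w⁴).
Steady state: P = εσA(T⁴ − T_w⁴) with A = 1.71 m².
T⁴ = P/(εσA) + T_w⁴ = 189/(0.88·5.67×10⁻⁸·1.710) + (283)⁴
    = 2.215×10⁹ + 6.414×10⁹ = 8.629×10⁹ K⁴.

T ≈ 305 K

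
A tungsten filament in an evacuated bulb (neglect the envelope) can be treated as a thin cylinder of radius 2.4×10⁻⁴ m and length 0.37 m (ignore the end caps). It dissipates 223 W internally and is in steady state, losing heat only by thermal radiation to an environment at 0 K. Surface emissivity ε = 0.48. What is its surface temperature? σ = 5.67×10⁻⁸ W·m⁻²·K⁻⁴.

Steady state: internal power = radiated power, P = εσA T⁴.
Radiating area A = 2πrL = 5.579×10⁻⁴ m².
T⁴ = P/(εσA) = 223/(0.48·5.67×10⁻⁸·5.579×10⁻⁴) = 1.469×10¹³ K⁴.
T = (1.469×10¹³)^(1/4).

T ≈ 1960 K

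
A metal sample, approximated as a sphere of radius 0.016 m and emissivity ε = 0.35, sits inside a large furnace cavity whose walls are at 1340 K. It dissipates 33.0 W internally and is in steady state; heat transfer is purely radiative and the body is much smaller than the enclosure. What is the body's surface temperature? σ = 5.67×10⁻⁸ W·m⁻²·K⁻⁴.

For a small grey body in a large enclosure, net radiated power = εσA(T⁴ − T_w⁴).
Steady state: P = εσA(T⁴ − T_w⁴) with A = 4πr² = 0.003217 m².
T⁴ = P/(εσA) + T_w⁴ = 33.0/(0.35·5.67×10⁻⁸·0.003217) + (1340)⁴
    = 5.169×10¹¹ + 3.224×10¹² = 3.741×10¹² K⁴.

T ≈ 1390 K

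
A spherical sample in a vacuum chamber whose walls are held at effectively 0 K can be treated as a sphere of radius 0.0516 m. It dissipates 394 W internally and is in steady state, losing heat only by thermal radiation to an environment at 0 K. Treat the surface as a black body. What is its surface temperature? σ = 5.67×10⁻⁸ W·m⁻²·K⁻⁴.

T ≈ 675 K

Steady state: internal power = radiated power, P = εσA T⁴.
Radiating area A = 4πr² = 0.03346 m².
T⁴ = P/(εσA) = 394/(1.0·5.67×10⁻⁸·0.03346) = 2.077×10¹¹ K⁴.
T = (2.077×10¹¹)^(1/4).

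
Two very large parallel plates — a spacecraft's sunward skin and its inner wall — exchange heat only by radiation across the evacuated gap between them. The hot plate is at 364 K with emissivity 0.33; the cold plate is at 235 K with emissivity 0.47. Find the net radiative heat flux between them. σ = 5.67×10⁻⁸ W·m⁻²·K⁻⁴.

q ≈ 198 W/m²

For two infinite grey parallel plates, q = σ(T₁⁴ − T₂⁴)/(1/ε₁ + 1/ε₂ − 1).
T₁⁴ − T₂⁴ = 1.756×10¹⁰ − 3.050×10⁹ = 1.451×10¹⁰ K⁴.
1/ε₁ + 1/ε₂ − 1 = 3.030 + 2.128 − 1 = 4.158.
q = 5.67×10⁻⁸ × 1.451×10¹⁰ / 4.158.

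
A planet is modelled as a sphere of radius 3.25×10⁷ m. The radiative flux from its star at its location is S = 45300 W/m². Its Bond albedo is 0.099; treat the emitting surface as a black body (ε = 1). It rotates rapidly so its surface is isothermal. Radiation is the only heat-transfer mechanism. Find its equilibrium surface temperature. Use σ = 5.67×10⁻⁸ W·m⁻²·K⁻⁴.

T ≈ 651 K

At equilibrium, absorbed power = emitted power.
Absorbing cross-section = πr² = 3.318×10¹⁵ m²; emitting surface = 4πr² = 1.327×10¹⁶ m² (ratio 4).
(1−a)S·A_cross = εσ·A_surf·T⁴  ⇒  T⁴ = (1−a)S/(4σ).
T⁴ = 0.901·45300/(4·5.67×10⁻⁸) = 1.800×10¹¹ K⁴.
T = (1.800×10¹¹)^(1/4).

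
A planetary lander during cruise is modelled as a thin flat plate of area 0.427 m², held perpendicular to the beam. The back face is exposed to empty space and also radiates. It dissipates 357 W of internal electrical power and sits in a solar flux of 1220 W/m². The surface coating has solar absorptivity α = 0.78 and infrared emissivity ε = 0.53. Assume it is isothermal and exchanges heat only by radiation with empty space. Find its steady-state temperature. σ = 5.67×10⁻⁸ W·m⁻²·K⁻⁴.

At steady state, absorbed solar power + internal power = radiated power.
Absorbed: α·S·A_cross = 0.78·1220·0.4270 = 406.3 W (cross-section A).
Total input = 406.3 + 357 = 763.3 W.
Radiated: εσ·A_surf·T⁴ with A_surf = 2A = 0.8540 m².
T⁴ = 763.3/(0.53·5.67×10⁻⁸·0.8540) = 2.974×10¹⁰ K⁴.

T ≈ 415 K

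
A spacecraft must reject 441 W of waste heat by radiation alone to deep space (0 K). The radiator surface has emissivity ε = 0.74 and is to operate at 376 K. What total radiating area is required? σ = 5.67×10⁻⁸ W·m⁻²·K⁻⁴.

P = εσA T⁴ ⇒ A = P/(εσT⁴).
T⁴ = 1.999×10¹⁰ K⁴.
A = 441/(0.74 × 5.67×10⁻⁸ × 1.999×10¹⁰).

A ≈ 0.526 m²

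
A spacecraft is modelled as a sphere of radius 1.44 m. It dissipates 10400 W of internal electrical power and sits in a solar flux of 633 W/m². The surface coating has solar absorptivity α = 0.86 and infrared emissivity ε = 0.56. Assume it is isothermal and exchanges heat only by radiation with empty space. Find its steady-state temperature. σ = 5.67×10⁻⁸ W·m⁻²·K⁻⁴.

At steady state, absorbed solar power + internal power = radiated power.
Absorbed: α·S·A_cross = 0.86·633·6.514 = 3546 W (cross-section πr²).
Total input = 3546 + 10400 = 13950 W.
Radiated: εσ·A_surf·T⁴ with A_surf = 4πr² = 26.06 m².
T⁴ = 13950/(0.56·5.67×10⁻⁸·26.06) = 1.686×10¹⁰ K⁴.

T ≈ 360 K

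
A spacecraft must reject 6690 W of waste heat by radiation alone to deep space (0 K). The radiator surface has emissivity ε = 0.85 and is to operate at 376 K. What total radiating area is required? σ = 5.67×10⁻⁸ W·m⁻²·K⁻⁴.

A ≈ 6.95 m²

P = εσA T⁴ ⇒ A = P/(εσT⁴).
T⁴ = 1.999×10¹⁰ K⁴.
A = 6690/(0.85 × 5.67×10⁻⁸ × 1.999×10¹⁰).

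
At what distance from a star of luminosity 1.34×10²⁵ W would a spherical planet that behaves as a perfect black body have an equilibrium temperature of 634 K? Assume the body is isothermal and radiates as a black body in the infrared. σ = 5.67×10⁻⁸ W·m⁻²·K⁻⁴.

For an isothermal black-emitting sphere, (1−a)S·πr² = σ·4πr²·T⁴ ⇒ S = 4σT⁴/(1−a).
S = 4·5.67×10⁻⁸·(634)⁴/1.00 = 36640 W/m².
Flux falls as S = L/(4πd²), so d = √(L/(4πS)) = √(1.34×10²⁵/(4π·36640)).

d ≈ 5.39×10⁹ m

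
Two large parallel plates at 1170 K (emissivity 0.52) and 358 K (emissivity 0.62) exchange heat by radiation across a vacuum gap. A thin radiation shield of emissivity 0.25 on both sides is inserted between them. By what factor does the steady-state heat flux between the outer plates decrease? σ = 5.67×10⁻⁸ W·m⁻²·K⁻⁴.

Without shield: q₀ = σΔ(T⁴)/(1/ε₁+1/ε₂−1) with denominator 2.536.
With shield the two gaps are in series; the resistances add: (1/ε₁+1/ε_s−1)+(1/ε_s+1/ε₂−1) = 4.923+4.613 = 9.536.
Heat-flux ratio q₀/q = 9.536/2.536.

factor ≈ 3.76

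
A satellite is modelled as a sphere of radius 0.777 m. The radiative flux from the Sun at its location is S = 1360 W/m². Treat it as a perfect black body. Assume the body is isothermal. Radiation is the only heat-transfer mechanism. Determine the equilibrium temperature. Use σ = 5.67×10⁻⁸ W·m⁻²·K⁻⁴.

At equilibrium, absorbed power = emitted power.
Absorbing cross-section = πr² = 1.897 m²; emitting surface = 4πr² = 7.587 m² (ratio 4).
S·A_cross = εσ·A_surf·T⁴  ⇒  T⁴ = S/(4σ).
T⁴ = 1.00·1360/(4·5.67×10⁻⁸) = 5.996×10⁹ K⁴.
T = (5.996×10⁹)^(1/4).

T ≈ 278 K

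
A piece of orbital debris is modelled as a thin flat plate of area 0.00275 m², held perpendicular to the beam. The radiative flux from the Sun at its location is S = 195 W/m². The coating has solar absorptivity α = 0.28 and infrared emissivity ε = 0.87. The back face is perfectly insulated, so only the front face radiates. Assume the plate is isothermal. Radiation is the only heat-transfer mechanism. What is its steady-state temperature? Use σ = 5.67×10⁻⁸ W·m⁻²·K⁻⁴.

T ≈ 182 K

At equilibrium, absorbed power = emitted power.
Absorbing cross-section = A = 0.002750 m²; emitting surface = A = 0.002750 m² (ratio 1).
αS·A_cross = εσ·A_surf·T⁴  ⇒  T⁴ = αS/(ε·1σ).
T⁴ = 0.280·195/(0.87·1·5.67×10⁻⁸) = 1.107×10⁹ K⁴.
T = (1.107×10⁹)^(1/4).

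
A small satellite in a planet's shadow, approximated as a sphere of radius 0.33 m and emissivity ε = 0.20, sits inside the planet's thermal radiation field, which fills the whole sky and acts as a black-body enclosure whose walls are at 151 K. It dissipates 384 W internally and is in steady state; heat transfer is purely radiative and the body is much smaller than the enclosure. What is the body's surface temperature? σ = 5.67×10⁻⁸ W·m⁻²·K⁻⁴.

For a small grey body in a large enclosure, net radiated power = εσA(T⁴ − T_w⁴).
Steady state: P = εσA(T⁴ − T_w⁴) with A = 4πr² = 1.368 m².
T⁴ = P/(εσA) + T_w⁴ = 384/(0.20·5.67×10⁻⁸·1.368) + (151)⁴
    = 2.474×10¹⁰ + 5.199×10⁸ = 2.526×10¹⁰ K⁴.

T ≈ 399 K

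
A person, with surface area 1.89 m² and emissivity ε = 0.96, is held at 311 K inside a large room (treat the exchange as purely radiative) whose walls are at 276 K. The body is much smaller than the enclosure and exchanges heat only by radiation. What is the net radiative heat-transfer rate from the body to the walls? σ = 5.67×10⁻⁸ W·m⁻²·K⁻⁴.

For a small grey body in a large enclosure: P_net = εσA(T_body⁴ − T_wall⁴).
A = 1.89 m²; T_body⁴ − T_wall⁴ = 9.355×10⁹ − 5.803×10⁹ = 3.552×10⁹ K⁴.
|P_net| = 0.96·5.67×10⁻⁸·1.890·3.552×10⁹.

P_net ≈ 365 W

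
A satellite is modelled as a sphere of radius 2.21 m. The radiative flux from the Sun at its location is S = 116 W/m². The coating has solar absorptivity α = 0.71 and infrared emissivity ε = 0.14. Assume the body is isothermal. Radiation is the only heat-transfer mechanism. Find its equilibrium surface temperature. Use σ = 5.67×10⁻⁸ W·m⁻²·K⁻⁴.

T ≈ 226 K

At equilibrium, absorbed power = emitted power.
Absorbing cross-section = πr² = 15.34 m²; emitting surface = 4πr² = 61.38 m² (ratio 4).
αS·A_cross = εσ·A_surf·T⁴  ⇒  T⁴ = αS/(ε·4σ).
T⁴ = 0.710·116/(0.14·4·5.67×10⁻⁸) = 2.594×10⁹ K⁴.
T = (2.594×10⁹)^(1/4).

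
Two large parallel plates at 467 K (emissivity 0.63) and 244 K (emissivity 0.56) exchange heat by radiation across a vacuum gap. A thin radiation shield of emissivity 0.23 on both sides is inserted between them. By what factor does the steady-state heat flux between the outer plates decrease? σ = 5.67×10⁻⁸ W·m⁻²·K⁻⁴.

factor ≈ 4.24

Without shield: q₀ = σΔ(T⁴)/(1/ε₁+1/ε₂−1) with denominator 2.373.
With shield the two gaps are in series; the resistances add: (1/ε₁+1/ε_s−1)+(1/ε_s+1/ε₂−1) = 4.935+5.134 = 10.07.
Heat-flux ratio q₀/q = 10.07/2.373.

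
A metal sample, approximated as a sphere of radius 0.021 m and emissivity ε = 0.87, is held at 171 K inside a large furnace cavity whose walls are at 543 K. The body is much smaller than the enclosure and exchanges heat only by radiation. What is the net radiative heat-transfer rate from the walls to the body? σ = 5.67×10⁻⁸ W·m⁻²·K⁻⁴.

P_net ≈ 23.5 W

For a small grey body in a large enclosure: P_net = εσA(T_body⁴ − T_wall⁴).
A = 4πr² = 0.005542 m²; T_body⁴ − T_wall⁴ = 8.550×10⁸ − 8.694×10¹⁰ = -8.608×10¹⁰ K⁴.
|P_net| = 0.87·5.67×10⁻⁸·0.005542·8.608×10¹⁰.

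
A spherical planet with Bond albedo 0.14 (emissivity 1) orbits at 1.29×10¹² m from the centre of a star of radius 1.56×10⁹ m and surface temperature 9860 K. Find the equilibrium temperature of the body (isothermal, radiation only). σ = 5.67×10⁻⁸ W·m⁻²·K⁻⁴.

The star's surface emits σT_*⁴; at distance d the flux is S = σT_*⁴(R_*/d)².
S = 5.67×10⁻⁸·(9860)⁴·(1.56×10⁹/1.29×10¹²)² = 783.7 W/m².
For an isothermal sphere T⁴ = (1−a)S/(4σ) = 2.972×10⁹ K⁴.

T ≈ 233 K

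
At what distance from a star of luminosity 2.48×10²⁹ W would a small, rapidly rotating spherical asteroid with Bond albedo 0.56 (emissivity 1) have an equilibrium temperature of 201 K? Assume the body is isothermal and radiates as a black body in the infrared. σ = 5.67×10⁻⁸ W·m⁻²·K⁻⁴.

d ≈ 4.84×10¹² m

For an isothermal black-emitting sphere, (1−a)S·πr² = σ·4πr²·T⁴ ⇒ S = 4σT⁴/(1−a).
S = 4·5.67×10⁻⁸·(201)⁴/0.440 = 841.3 W/m².
Flux falls as S = L/(4πd²), so d = √(L/(4πS)) = √(2.48×10²⁹/(4π·841.3)).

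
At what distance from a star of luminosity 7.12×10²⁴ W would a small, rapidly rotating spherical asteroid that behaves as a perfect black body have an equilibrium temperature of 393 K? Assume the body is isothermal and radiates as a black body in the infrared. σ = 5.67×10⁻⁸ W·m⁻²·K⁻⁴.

d ≈ 1.02×10¹⁰ m

For an isothermal black-emitting sphere, (1−a)S·πr² = σ·4πr²·T⁴ ⇒ S = 4σT⁴/(1−a).
S = 4·5.67×10⁻⁸·(393)⁴/1.00 = 5410 W/m².
Flux falls as S = L/(4πd²), so d = √(L/(4πS)) = √(7.12×10²⁴/(4π·5410)).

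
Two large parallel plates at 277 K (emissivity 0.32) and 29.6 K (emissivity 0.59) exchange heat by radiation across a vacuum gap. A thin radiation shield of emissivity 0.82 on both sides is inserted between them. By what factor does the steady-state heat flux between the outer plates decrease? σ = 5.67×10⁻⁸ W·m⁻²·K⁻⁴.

Without shield: q₀ = σΔ(T⁴)/(1/ε₁+1/ε₂−1) with denominator 3.820.
With shield the two gaps are in series; the resistances add: (1/ε₁+1/ε_s−1)+(1/ε_s+1/ε₂−1) = 3.345+1.914 = 5.259.
Heat-flux ratio q₀/q = 5.259/3.820.

factor ≈ 1.38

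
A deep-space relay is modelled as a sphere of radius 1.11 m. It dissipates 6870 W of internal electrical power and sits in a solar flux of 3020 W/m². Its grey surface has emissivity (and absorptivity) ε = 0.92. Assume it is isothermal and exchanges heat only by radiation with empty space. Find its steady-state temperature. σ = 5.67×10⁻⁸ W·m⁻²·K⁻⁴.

At steady state, absorbed solar power + internal power = radiated power.
Absorbed: α·S·A_cross = 0.92·3020·3.871 = 10750 W (cross-section πr²).
Total input = 10750 + 6870 = 17620 W.
Radiated: εσ·A_surf·T⁴ with A_surf = 4πr² = 15.48 m².
T⁴ = 17620/(0.92·5.67×10⁻⁸·15.48) = 2.182×10¹⁰ K⁴.

T ≈ 384 K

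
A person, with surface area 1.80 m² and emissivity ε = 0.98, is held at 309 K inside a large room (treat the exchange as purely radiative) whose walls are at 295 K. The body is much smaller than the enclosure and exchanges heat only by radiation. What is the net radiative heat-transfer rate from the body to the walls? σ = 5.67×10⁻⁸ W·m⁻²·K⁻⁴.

P_net ≈ 154 W

For a small grey body in a large enclosure: P_net = εσA(T_body⁴ − T_wall⁴).
A = 1.80 m²; T_body⁴ − T_wall⁴ = 9.117×10⁹ − 7.573×10⁹ = 1.543×10⁹ K⁴.
|P_net| = 0.98·5.67×10⁻⁸·1.800·1.543×10⁹.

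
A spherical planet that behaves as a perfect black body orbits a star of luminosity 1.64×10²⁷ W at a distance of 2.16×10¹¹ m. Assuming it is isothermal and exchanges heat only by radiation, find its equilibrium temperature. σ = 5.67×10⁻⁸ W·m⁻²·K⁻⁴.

T ≈ 333 K

First find the stellar flux at distance d: S = L/(4πd²) = 1.64×10²⁷/(4π·(2.16×10¹¹)²) = 2797 W/m².
For an isothermal sphere, absorbed (1−a)S·πr² = emitted σ·4πr²·T⁴, so T⁴ = (1−a)S/(4σ).
T⁴ = 1.00·2797/(4·5.67×10⁻⁸) = 1.233×10¹⁰ K⁴.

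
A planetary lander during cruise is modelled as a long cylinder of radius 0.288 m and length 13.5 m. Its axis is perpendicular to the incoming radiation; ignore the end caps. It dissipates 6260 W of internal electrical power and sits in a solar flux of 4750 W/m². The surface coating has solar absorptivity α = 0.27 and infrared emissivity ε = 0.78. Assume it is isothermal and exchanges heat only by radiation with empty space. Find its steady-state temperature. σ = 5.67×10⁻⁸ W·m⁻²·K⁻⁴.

T ≈ 350 K

At steady state, absorbed solar power + internal power = radiated power.
Absorbed: α·S·A_cross = 0.27·4750·7.776 = 9973 W (cross-section 2rL).
Total input = 9973 + 6260 = 16230 W.
Radiated: εσ·A_surf·T⁴ with A_surf = 2πrL = 24.43 m².
T⁴ = 16230/(0.78·5.67×10⁻⁸·24.43) = 1.502×10¹⁰ K⁴.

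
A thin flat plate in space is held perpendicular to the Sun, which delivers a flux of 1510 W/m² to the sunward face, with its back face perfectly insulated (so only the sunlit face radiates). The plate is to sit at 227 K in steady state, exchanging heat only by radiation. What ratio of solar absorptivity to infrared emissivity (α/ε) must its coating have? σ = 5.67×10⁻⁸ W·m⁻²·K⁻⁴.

α/ε ≈ 0.0997

Balance: αS·A = εσ·1A·T⁴ ⇒ α/ε = σT⁴/S.
α/ε = 5.67×10⁻⁸·(227)⁴/1510 = 5.67×10⁻⁸·2.655×10⁹/1510.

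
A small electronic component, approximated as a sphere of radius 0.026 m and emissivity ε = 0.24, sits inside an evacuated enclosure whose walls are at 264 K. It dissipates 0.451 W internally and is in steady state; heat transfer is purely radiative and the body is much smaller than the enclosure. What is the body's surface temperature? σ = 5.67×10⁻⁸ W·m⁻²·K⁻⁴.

For a small grey body in a large enclosure, net radiated power = εσA(T⁴ − T_w⁴).
Steady state: P = εσA(T⁴ − T_w⁴) with A = 4πr² = 0.008495 m².
T⁴ = P/(εσA) + T_w⁴ = 0.451/(0.24·5.67×10⁻⁸·0.008495) + (264)⁴
    = 3.901×10⁹ + 4.858×10⁹ = 8.759×10⁹ K⁴.

T ≈ 306 K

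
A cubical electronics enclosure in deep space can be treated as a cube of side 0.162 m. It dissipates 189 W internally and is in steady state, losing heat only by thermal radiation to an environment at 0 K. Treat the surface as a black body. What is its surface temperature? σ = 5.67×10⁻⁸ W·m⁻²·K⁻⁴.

T ≈ 381 K

Steady state: internal power = radiated power, P = εσA T⁴.
Radiating area A = 6L² = 0.1575 m².
T⁴ = P/(εσA) = 189/(1.0·5.67×10⁻⁸·0.1575) = 2.117×10¹⁰ K⁴.
T = (2.117×10¹⁰)^(1/4).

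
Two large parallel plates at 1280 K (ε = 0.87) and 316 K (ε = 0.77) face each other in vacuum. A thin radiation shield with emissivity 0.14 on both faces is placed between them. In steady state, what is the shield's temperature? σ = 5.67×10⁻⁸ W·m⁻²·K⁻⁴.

In steady state the net flux on the hot side equals that on the cold side.
σ(T₁⁴−T_s⁴)/D₁ = σ(T_s⁴−T₂⁴)/D₂, with D₁ = 1/ε₁+1/ε_s−1 = 7.292, D₂ = 1/ε_s+1/ε₂−1 = 7.442.
Solve for T_s⁴: T_s⁴ = (D₂·T₁⁴ + D₁·T₂⁴)/(D₁+D₂) = 1.361×10¹² K⁴.

T_s ≈ 1080 K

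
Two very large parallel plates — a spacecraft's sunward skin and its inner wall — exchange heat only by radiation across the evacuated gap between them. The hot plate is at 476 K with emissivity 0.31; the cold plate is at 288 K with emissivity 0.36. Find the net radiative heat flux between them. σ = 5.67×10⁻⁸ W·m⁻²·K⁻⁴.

For two infinite grey parallel plates, q = σ(T₁⁴ − T₂⁴)/(1/ε₁ + 1/ε₂ − 1).
T₁⁴ − T₂⁴ = 5.134×10¹⁰ − 6.880×10⁹ = 4.446×10¹⁰ K⁴.
1/ε₁ + 1/ε₂ − 1 = 3.226 + 2.778 − 1 = 5.004.
q = 5.67×10⁻⁸ × 4.446×10¹⁰ / 5.004.

q ≈ 504 W/m²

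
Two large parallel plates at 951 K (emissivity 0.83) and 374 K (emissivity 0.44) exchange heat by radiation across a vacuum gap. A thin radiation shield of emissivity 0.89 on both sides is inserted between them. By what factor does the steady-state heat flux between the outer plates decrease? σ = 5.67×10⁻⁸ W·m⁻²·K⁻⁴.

Without shield: q₀ = σΔ(T⁴)/(1/ε₁+1/ε₂−1) with denominator 2.478.
With shield the two gaps are in series; the resistances add: (1/ε₁+1/ε_s−1)+(1/ε_s+1/ε₂−1) = 1.328+2.396 = 3.725.
Heat-flux ratio q₀/q = 3.725/2.478.

factor ≈ 1.50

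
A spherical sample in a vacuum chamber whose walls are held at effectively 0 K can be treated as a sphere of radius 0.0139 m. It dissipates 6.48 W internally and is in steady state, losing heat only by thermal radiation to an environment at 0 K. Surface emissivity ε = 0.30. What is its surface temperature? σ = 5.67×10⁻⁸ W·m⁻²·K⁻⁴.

T ≈ 629 K

Steady state: internal power = radiated power, P = εσA T⁴.
Radiating area A = 4πr² = 0.002428 m².
T⁴ = P/(εσA) = 6.48/(0.30·5.67×10⁻⁸·0.002428) = 1.569×10¹¹ K⁴.
T = (1.569×10¹¹)^(1/4).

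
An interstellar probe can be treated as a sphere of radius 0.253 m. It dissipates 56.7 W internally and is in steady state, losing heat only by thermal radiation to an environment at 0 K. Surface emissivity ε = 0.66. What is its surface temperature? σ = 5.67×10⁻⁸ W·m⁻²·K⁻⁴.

Steady state: internal power = radiated power, P = εσA T⁴.
Radiating area A = 4πr² = 0.8044 m².
T⁴ = P/(εσA) = 56.7/(0.66·5.67×10⁻⁸·0.8044) = 1.884×10⁹ K⁴.
T = (1.884×10⁹)^(1/4).

T ≈ 208 K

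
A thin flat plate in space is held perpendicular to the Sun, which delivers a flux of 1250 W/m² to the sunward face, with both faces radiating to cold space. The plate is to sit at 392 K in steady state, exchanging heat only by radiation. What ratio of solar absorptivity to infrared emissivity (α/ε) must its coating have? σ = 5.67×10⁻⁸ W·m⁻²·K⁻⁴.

α/ε ≈ 2.14

Balance: αS·A = εσ·2A·T⁴ ⇒ α/ε = 2σT⁴/S.
α/ε = 2·5.67×10⁻⁸·(392)⁴/1250 = 2·5.67×10⁻⁸·2.361×10¹⁰/1250.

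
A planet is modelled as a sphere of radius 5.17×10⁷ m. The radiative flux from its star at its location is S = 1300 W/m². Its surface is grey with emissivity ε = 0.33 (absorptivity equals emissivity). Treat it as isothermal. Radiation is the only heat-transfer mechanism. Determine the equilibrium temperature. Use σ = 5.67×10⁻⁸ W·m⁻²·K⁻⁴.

T ≈ 275 K

At equilibrium, absorbed power = emitted power.
Absorbing cross-section = πr² = 8.397×10¹⁵ m²; emitting surface = 4πr² = 3.359×10¹⁶ m² (ratio 4).
εS·A_cross = εσ·A_surf·T⁴  ⇒  T⁴ = S/(4σ)   (ε cancels).
T⁴ = 1300/(4·5.67×10⁻⁸) = 5.732×10⁹ K⁴.
T = (5.732×10⁹)^(1/4).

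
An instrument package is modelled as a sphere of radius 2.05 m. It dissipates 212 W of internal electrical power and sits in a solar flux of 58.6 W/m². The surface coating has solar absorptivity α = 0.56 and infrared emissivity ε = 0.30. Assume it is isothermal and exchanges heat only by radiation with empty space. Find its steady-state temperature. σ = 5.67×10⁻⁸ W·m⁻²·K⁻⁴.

At steady state, absorbed solar power + internal power = radiated power.
Absorbed: α·S·A_cross = 0.56·58.6·13.20 = 433.3 W (cross-section πr²).
Total input = 433.3 + 212 = 645.3 W.
Radiated: εσ·A_surf·T⁴ with A_surf = 4πr² = 52.81 m².
T⁴ = 645.3/(0.30·5.67×10⁻⁸·52.81) = 7.183×10⁸ K⁴.

T ≈ 164 K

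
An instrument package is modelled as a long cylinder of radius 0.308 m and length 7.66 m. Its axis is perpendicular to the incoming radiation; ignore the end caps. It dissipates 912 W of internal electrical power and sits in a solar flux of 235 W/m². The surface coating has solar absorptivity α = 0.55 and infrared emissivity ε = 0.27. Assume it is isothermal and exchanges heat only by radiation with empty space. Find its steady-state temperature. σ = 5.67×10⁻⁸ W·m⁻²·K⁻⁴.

At steady state, absorbed solar power + internal power = radiated power.
Absorbed: α·S·A_cross = 0.55·235·4.719 = 609.9 W (cross-section 2rL).
Total input = 609.9 + 912 = 1522 W.
Radiated: εσ·A_surf·T⁴ with A_surf = 2πrL = 14.82 m².
T⁴ = 1522/(0.27·5.67×10⁻⁸·14.82) = 6.706×10⁹ K⁴.

T ≈ 286 K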